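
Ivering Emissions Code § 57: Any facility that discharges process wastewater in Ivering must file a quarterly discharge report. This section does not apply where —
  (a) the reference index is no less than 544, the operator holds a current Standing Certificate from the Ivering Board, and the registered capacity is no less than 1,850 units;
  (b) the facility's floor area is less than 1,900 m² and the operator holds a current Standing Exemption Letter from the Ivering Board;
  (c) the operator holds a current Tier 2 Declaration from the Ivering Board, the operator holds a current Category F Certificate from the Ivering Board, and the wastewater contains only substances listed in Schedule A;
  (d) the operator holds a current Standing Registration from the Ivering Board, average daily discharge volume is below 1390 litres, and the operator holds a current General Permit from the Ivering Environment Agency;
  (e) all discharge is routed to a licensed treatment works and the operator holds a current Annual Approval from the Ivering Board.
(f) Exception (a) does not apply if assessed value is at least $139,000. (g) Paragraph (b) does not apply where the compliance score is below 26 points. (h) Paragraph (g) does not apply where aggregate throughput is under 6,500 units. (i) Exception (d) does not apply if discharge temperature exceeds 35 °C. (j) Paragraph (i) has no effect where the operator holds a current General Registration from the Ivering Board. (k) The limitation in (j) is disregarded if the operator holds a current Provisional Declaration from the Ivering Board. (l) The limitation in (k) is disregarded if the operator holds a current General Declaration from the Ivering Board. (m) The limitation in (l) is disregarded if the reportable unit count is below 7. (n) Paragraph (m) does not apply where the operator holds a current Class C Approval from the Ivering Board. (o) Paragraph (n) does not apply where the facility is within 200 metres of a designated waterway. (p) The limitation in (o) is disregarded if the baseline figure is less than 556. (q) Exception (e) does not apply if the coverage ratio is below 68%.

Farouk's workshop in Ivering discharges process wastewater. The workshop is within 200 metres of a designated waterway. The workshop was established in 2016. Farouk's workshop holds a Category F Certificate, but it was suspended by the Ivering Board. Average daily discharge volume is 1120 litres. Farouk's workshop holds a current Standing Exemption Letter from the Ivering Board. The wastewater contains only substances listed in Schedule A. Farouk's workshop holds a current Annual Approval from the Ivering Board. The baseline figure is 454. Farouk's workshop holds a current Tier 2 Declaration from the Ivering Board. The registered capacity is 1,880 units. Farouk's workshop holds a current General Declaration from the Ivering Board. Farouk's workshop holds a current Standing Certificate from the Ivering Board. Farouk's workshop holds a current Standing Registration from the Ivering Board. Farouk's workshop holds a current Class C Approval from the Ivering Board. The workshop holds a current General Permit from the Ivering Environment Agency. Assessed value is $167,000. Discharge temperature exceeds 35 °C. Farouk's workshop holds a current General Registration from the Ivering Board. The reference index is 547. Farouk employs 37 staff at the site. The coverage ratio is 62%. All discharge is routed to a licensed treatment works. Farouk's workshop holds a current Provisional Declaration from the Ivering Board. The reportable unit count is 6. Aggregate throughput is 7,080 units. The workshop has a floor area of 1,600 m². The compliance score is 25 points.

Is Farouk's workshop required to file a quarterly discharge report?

No — exception (d) applies; Farouk's workshop is not required to file a quarterly discharge report.

Exception (a)'s conditions are all satisfied: the reference index is 547, meeting the 544 threshold; a current Standing Certificate is held; the registered capacity is 1,880 units, meeting the 1,850 units threshold. Turning to paragraph (f): (f) operates against (a): assessed value is $167,000, meeting the $139,000 threshold. Exception (a) does not apply.
Exception (b) is satisfied on its face — the facility's floor area is 1,600 m², less than the 1,900 m² limit; a current Standing Exemption Letter is held. But: (g) operates against (b): the compliance score is 25 points, below the 26 points limit. (h), which would lift (g), is not engaged — aggregate throughput is 7,080 units, not under 6,500 units. So (b) is unavailable.
Exception (c) fails — there is no Category F Certificate in force.
All of (d)'s requirements are met (a current Standing Registration is held; average daily discharge volume is 1120 litres, below the 1390 litres limit; a current General Permit is held). Considering the limiting provisions: (i) would limit (d) — discharge temperature exceeds 35 °C — but (j) sets (i) aside: (j) is triggered — a current General Registration is held. (k) would limit (j) — a current Provisional Declaration is held — but (l) sets (k) aside: (l) is engaged — a current General Declaration is held. (m) would limit (l) — the reportable unit count is 6, below the 7 limit — but (n) sets (m) aside: (n) operates against (m): a current Class C Approval is held. (o) operates (the workshop is within 200 m of a designated waterway), but is displaced by (p): (p) is engaged — the baseline figure is 454, less than the 556 limit. (d) remains available.
All of (e)'s requirements are met (discharge is routed to a licensed treatment works; a current Annual Approval is held). Turning to paragraph (q): (q) is triggered — the coverage ratio is 62%, below the 68% limit. So (e) is unavailable.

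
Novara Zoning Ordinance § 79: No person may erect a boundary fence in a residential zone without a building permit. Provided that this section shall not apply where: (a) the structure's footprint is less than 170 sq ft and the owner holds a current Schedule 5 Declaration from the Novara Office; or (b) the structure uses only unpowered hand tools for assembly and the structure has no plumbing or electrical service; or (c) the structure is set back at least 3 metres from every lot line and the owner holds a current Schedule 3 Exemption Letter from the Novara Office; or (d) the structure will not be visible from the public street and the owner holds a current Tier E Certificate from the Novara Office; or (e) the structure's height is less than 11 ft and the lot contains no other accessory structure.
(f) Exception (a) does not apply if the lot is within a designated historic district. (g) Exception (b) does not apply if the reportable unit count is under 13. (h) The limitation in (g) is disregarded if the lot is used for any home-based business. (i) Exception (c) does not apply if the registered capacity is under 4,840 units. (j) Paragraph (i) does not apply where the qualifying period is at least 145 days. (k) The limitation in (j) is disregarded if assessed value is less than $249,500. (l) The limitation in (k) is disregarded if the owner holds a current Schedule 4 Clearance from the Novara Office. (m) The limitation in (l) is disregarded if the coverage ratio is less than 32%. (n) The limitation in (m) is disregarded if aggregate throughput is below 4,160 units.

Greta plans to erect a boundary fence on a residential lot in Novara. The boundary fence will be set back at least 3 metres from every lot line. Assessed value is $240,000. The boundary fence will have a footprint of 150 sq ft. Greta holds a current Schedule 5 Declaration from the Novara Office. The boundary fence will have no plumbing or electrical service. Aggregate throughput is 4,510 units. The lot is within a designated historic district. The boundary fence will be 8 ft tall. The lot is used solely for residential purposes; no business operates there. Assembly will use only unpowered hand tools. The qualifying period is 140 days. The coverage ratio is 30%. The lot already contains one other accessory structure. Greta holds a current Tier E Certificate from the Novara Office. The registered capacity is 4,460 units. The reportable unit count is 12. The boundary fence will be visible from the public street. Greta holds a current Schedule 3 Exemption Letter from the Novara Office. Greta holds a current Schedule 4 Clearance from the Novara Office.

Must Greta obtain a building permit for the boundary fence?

Yes — Greta must obtain a building permit.

Exception (a)'s conditions are all satisfied: the structure's footprint is 150 sq ft, less than the 170 sq ft limit; a current Schedule 5 Declaration is held. However, paragraph (f) must be considered: (f) is triggered — the lot is in a historic district. Exception (a) does not apply.
Exception (b)'s conditions are all satisfied: assembly uses only hand tools; there is no plumbing or electrical service. But applying paragraphs (g)–(h): (g) operates against (b): the reportable unit count is 12, under the 13 limit. (h), which would lift (g), is not triggered — the lot is solely residential. (b) is therefore removed.
All of (c)'s requirements are met (the setback is at least 3 m on every side; a current Schedule 3 Exemption Letter is held). But: (i) applies — the registered capacity is 4,460 units, under the 4,840 units limit. (j), which would lift (i), is inapplicable — the qualifying period is 140 days, short of 145 days. (c) is therefore removed.
Exception (d) fails — the structure will be visible from the street.
Exception (e) requires that the lot contains no other accessory structure; but the lot already has another accessory structure, so (e) is unavailable.
None of the exceptions is available; § 79 applies in full.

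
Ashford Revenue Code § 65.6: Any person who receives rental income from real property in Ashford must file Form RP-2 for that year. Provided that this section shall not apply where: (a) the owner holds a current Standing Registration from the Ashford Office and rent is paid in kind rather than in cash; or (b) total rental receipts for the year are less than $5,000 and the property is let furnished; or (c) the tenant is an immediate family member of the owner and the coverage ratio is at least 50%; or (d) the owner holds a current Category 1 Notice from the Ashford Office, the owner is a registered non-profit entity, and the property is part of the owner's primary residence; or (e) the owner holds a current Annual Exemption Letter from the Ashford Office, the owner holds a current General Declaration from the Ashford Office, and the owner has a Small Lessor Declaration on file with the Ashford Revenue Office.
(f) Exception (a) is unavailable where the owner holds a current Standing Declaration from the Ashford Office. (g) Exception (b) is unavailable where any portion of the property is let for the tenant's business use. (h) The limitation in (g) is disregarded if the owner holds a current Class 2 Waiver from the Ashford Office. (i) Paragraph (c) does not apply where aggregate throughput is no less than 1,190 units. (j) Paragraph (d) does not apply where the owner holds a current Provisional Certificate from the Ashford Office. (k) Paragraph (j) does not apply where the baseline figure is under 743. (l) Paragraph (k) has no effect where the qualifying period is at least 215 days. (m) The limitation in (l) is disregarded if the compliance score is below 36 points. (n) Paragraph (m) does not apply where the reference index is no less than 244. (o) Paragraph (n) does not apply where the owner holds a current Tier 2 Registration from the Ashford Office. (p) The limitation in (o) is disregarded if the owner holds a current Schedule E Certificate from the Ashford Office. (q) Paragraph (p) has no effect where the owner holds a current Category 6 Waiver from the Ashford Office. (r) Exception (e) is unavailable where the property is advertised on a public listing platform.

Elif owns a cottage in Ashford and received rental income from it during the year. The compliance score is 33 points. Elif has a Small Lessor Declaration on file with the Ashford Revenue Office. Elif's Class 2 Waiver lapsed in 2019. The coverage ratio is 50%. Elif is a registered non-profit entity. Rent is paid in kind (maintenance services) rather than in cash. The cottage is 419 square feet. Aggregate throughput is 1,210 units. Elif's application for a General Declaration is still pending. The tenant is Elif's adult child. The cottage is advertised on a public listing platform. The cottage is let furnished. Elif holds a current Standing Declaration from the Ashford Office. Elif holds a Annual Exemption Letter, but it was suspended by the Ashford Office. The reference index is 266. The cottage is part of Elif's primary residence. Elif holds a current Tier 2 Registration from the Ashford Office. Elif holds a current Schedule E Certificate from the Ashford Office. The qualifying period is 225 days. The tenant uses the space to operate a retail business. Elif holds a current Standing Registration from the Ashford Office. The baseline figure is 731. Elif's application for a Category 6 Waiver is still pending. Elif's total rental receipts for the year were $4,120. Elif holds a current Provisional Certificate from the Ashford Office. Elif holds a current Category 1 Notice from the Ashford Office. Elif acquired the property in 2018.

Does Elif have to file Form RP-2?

Yes — Elif must file Form RP-2.

Exception (a): a current Standing Registration is held; rent is paid in kind — every condition holds. However, paragraph (f) must be considered: (f) operates against (a): a current Standing Declaration is held. Exception (a) does not apply.
Exception (b): total rental receipts for the year are $4,120, less than the $5,000 limit; the property is let furnished — every condition holds. But: (g) is engaged — the space is let for business use. (h), which would lift (g), is not engaged — the Class 2 Waiver is not current. (b) is therefore removed.
Exception (c) is satisfied on its face — the tenant is an immediate family member; the coverage ratio is 50%, meeting the 50% threshold. But: (i) operates against (c): aggregate throughput is 1,210 units, meeting the 1,190 units threshold. (c) is therefore removed.
All of (d)'s requirements are met (a current Category 1 Notice is held; Elif is a registered non-profit; the cottage is part of the primary residence). But applying paragraphs (j)–(q): (j) operates against (d): a current Provisional Certificate is held. (k) would limit (j) — the baseline figure is 731, under the 743 limit — but (l) sets (k) aside: (l) is engaged — the qualifying period is 225 days, meeting the 215 days threshold. (m) is engaged (the compliance score is 33 points, below the 36 points limit), but yields to (n): (n) operates — the reference index is 266, meeting the 244 threshold. (o) would limit (n) — a current Tier 2 Registration is held — but (p) sets (o) aside: (p) is triggered — a current Schedule E Certificate is held. (q) is not triggered (the Category 6 Waiver is not current), so (p) stands. (d) is therefore removed.
Exception (e) requires that the owner holds a current Annual Exemption Letter from the Ashford Office; but there is no Annual Exemption Letter in force, so (e) is unavailable.
Every exception is unavailable, so the rule governs.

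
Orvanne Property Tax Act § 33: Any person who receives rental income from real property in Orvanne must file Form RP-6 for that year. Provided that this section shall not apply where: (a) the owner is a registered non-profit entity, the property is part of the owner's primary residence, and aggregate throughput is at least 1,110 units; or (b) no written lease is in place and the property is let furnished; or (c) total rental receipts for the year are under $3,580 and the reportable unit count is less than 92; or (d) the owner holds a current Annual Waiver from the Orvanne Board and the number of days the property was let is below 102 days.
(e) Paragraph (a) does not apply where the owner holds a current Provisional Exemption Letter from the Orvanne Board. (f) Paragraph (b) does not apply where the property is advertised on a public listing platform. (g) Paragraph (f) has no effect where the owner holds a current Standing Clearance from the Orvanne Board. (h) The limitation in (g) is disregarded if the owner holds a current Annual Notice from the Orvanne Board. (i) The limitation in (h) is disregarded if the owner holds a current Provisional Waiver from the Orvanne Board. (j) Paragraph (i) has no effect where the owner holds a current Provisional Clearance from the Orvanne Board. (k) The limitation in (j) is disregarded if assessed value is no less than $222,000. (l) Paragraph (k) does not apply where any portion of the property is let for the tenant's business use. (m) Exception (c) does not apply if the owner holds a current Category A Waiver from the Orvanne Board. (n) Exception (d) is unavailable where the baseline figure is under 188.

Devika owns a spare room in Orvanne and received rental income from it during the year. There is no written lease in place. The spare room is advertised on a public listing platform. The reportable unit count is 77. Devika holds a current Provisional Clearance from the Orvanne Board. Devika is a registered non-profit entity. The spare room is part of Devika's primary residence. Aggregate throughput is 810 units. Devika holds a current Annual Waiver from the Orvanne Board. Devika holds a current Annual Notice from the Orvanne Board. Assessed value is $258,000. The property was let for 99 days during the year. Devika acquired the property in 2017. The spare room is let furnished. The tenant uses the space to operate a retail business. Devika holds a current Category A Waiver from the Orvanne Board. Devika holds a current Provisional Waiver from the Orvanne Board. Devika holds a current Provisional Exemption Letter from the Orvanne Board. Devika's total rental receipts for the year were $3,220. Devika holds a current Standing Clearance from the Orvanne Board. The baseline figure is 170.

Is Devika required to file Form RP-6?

Exception (a) requires that aggregate throughput is at least 1,110 units; but aggregate throughput is 810 units, short of 1,110 units, so (a) is unavailable.
All of (b)'s requirements are met (there is no written lease; the property is let furnished). But: (f) operates against (b): the property is publicly advertised. (g) is engaged (a current Standing Clearance is held), but is set aside by (h): (h) operates against (g): a current Annual Notice is held. (i) is engaged (a current Provisional Waiver is held), but is itself disapplied by (j): (j) operates against (i): a current Provisional Clearance is held. (k) would limit (j) — assessed value is $258,000, meeting the $222,000 threshold — but (l) sets (k) aside: (l) operates against (k): the space is let for business use. (b) is therefore removed.
All of (c)'s requirements are met (total rental receipts for the year are $3,220, under the $3,580 limit; the reportable unit count is 77, less than the 92 limit). Turning to paragraph (m): (m) operates against (c): a current Category A Waiver is held. Exception (c) does not apply.
Exception (d): a current Annual Waiver is held; the number of days the property was let is 99 days, below the 102 days limit — every condition holds. But applying paragraph (n): (n) operates — the baseline figure is 170, under the 188 limit. (d) is therefore removed.
None of the exceptions is available; § 33 applies in full.

Yes — Devika must file Form RP-6.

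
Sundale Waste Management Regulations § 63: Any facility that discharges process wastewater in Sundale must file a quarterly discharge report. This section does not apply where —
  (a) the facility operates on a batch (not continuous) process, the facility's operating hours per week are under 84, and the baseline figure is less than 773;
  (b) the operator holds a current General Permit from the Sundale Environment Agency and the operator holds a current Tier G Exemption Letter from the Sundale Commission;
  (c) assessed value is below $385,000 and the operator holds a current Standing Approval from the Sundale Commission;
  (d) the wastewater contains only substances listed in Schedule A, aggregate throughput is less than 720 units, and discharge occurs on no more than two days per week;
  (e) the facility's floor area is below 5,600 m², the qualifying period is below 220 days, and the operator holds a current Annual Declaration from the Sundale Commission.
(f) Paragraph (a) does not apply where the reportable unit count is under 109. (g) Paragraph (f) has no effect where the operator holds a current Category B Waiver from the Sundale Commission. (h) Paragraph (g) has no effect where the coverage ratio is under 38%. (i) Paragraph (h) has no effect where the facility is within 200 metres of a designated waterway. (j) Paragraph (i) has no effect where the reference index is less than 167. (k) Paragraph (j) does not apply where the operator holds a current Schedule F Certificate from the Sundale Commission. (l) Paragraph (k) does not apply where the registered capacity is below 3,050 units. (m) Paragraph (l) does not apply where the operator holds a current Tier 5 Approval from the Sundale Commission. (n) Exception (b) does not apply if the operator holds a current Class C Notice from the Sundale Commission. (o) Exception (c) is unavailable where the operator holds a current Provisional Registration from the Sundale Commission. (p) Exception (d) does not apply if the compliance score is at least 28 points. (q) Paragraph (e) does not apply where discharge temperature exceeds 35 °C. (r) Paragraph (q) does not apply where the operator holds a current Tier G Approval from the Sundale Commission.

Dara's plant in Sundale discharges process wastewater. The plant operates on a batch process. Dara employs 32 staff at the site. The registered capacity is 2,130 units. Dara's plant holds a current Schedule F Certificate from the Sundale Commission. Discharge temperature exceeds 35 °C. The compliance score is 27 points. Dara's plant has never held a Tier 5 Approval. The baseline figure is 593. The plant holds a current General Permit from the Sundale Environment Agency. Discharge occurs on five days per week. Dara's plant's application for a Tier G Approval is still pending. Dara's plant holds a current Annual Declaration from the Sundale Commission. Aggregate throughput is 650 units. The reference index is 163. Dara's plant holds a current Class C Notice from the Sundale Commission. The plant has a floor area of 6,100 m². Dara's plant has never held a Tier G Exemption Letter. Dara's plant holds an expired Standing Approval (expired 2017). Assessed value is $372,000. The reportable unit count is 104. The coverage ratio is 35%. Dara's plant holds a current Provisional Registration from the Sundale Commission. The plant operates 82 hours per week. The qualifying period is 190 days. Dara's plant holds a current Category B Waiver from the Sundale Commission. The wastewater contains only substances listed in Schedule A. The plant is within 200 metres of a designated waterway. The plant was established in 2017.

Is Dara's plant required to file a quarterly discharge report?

Yes — Dara's plant must file a quarterly discharge report.

Exception (a) is satisfied on its face — the facility operates on a batch process; the facility's operating hours per week are 82, under the 84 limit; the baseline figure is 593, less than the 773 limit. But applying paragraphs (f)–(m): (f) operates against (a): the reportable unit count is 104, under the 109 limit. (g) would limit (f) — a current Category B Waiver is held — but (h) sets (g) aside: (h) operates against (g): the coverage ratio is 35%, under the 38% limit. (i) would limit (h) — the plant is within 200 m of a designated waterway — but (j) sets (i) aside: (j) operates against (i): the reference index is 163, less than the 167 limit. (k) would limit (j) — a current Schedule F Certificate is held — but (l) sets (k) aside: (l) is engaged — the registered capacity is 2,130 units, below the 3,050 units limit. (m), which would lift (l), does not operate here — there is no Tier 5 Approval in force. (a) is therefore removed.
Exception (b) requires that the operator holds a current Tier G Exemption Letter from the Sundale Commission; but the Tier G Exemption Letter is not current, so (b) is unavailable.
Exception (c) fails — the Standing Approval is not current.
Exception (d) does not apply: discharge occurs on five days per week.
Exception (e) requires that the facility's floor area is below 5,600 m²; but the facility's floor area is 6,100 m², not below 5,600 m², so (e) is unavailable.
No exception is made out. Dara's plant falls within the general rule.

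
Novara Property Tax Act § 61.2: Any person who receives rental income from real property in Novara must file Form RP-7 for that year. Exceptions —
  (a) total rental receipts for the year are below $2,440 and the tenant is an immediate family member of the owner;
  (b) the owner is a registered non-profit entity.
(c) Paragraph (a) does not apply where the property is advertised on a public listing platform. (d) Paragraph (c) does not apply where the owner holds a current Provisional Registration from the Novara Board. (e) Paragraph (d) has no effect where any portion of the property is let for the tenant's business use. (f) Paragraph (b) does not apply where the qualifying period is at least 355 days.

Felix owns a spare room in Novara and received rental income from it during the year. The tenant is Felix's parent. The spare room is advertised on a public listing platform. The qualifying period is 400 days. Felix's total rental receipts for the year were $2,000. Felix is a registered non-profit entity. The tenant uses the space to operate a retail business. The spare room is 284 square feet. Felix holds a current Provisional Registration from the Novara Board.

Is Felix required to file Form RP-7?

Exception (a) is satisfied on its face — total rental receipts for the year are $2,000, below the $2,440 limit; the tenant is an immediate family member. But: (c) operates against (a): the property is publicly advertised. (d) applies (a current Provisional Registration is held), but yields to (e): (e) operates against (d): the space is let for business use. So (a) is unavailable.
All of (b)'s requirements are met (Felix is a registered non-profit). However, paragraph (f) must be considered: (f) operates against (b): the qualifying period is 400 days, meeting the 355 days threshold. (b) is therefore removed.
No exception is made out. Felix falls within the general rule.

Yes — Felix must file Form RP-7.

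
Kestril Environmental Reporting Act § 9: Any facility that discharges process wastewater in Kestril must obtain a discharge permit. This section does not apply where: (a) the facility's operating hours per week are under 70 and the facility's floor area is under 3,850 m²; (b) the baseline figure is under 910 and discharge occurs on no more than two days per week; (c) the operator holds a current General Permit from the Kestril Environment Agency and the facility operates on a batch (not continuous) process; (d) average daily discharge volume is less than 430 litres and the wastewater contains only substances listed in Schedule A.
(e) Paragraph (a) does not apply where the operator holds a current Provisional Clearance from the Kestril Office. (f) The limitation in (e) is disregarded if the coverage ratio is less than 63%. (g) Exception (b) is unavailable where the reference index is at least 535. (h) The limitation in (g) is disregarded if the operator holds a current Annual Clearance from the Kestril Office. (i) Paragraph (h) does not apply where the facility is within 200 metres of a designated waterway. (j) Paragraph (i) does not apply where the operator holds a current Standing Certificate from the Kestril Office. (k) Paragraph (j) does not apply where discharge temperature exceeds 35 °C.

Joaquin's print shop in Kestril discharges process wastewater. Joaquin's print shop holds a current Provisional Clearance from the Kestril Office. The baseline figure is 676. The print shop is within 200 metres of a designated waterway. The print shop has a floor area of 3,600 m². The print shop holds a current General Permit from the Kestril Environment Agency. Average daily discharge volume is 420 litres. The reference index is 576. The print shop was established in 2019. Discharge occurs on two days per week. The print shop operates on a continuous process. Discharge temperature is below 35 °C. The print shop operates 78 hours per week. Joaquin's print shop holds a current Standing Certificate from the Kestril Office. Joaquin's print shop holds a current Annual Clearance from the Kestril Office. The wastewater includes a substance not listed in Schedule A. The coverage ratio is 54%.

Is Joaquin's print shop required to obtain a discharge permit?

Exception (a) fails — the facility's operating hours per week are 78, not under 70.
Exception (b): the baseline figure is 676, under the 910 limit; discharge occurs on no more than two days per week — every condition holds. Applying paragraphs (g)–(k): (g) would limit (b) — the reference index is 576, meeting the 535 threshold — but (h) sets (g) aside: (h) operates against (g): a current Annual Clearance is held. (i) would limit (h) — the print shop is within 200 m of a designated waterway — but (j) sets (i) aside: (j) applies — a current Standing Certificate is held. (k) is inapplicable (discharge temperature is below 35 °C), so (j) stands. Exception (b) stands.
Exception (c) does not apply: the facility operates on a continuous process.
Exception (d) does not apply: the wastewater includes a non-Schedule-A substance.

No — exception (b) applies; Joaquin's print shop is not required to obtain a discharge permit.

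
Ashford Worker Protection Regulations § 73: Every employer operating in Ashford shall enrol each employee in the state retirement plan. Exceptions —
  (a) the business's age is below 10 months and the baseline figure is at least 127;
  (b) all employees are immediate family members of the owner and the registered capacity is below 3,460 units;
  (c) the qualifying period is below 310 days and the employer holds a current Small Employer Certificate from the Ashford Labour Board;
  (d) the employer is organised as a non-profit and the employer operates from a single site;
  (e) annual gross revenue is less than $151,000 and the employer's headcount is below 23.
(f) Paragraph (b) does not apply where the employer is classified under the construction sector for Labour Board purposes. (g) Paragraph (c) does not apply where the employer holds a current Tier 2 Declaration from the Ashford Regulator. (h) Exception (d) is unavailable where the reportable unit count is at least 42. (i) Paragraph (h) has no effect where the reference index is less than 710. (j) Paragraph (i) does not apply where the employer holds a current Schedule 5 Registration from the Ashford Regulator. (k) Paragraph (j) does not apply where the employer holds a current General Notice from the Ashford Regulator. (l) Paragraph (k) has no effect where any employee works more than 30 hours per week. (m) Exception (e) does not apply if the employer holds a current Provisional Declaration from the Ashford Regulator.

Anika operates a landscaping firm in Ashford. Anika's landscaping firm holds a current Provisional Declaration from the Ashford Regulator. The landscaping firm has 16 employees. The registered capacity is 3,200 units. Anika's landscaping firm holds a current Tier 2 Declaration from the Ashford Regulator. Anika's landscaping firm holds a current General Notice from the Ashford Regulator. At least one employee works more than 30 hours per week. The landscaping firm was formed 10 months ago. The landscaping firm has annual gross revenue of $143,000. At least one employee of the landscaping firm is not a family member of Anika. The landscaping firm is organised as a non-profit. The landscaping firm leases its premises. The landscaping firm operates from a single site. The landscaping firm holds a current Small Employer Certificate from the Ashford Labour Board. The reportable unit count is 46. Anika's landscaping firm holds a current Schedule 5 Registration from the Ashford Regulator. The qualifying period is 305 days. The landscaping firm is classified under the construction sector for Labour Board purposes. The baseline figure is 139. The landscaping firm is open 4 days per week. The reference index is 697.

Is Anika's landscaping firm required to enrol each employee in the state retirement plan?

Yes — Anika's landscaping firm must enrol each employee in the state retirement plan.

Exception (a) does not apply: the business's age is 10 months, not below 10 months.
Exception (b) requires that all employees are immediate family members of the owner; but at least one employee is not a family member, so (b) is unavailable.
Exception (c) is satisfied on its face — the qualifying period is 305 days, below the 310 days limit; a current Small Employer Certificate is held. But applying paragraph (g): (g) applies — a current Tier 2 Declaration is held. Exception (c) does not apply.
Exception (d) is satisfied on its face — the employer is a non-profit; the employer operates from a single site. However, paragraphs (h)–(l) must be considered: (h) is engaged — the reportable unit count is 46, meeting the 42 threshold. (i) is engaged (the reference index is 697, less than the 710 limit), but is displaced by (j): (j) is engaged — a current Schedule 5 Registration is held. (k) applies (a current General Notice is held), but is itself disapplied by (l): (l) operates against (k): at least one employee exceeds 30 hours/week. Exception (d) does not apply.
Exception (e): annual gross revenue is $143,000, less than the $151,000 limit; the employer's headcount is 16, below the 23 limit — every condition holds. But applying paragraph (m): (m) operates against (e): a current Provisional Declaration is held. So (e) is unavailable.
None of the exceptions is available; § 73 applies in full.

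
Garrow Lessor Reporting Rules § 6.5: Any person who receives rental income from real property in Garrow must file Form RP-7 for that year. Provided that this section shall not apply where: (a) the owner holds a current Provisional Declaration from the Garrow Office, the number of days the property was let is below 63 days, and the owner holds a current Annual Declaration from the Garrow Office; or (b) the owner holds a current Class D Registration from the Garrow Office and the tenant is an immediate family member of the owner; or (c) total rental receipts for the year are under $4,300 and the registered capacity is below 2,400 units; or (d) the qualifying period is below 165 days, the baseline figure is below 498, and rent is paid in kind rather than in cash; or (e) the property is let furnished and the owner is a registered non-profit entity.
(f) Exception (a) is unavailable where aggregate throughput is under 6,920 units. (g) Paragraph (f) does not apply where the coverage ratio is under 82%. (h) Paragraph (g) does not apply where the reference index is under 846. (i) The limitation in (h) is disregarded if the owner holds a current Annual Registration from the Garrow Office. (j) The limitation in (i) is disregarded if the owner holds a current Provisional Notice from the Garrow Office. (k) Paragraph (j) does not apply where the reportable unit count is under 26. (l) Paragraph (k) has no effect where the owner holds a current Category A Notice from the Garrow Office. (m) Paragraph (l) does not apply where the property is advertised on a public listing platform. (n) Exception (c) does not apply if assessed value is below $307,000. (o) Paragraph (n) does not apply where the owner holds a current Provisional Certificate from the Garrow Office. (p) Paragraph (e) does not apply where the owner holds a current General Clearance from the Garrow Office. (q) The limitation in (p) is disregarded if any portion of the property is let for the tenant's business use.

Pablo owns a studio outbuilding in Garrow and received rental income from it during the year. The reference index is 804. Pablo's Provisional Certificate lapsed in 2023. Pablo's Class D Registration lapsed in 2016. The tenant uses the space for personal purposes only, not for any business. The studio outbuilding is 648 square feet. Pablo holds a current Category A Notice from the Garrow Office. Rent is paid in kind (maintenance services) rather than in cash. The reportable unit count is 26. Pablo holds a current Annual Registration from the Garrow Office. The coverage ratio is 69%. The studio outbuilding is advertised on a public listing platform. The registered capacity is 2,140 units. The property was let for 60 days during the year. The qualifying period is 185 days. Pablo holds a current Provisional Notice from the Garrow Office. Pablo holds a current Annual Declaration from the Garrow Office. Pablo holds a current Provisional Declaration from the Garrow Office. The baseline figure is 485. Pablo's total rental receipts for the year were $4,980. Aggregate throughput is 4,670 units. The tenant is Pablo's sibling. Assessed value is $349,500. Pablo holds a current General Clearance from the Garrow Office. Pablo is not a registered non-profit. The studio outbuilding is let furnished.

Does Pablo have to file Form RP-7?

Yes — Pablo must file Form RP-7.

Exception (a) is satisfied on its face — a current Provisional Declaration is held; the number of days the property was let is 60 days, below the 63 days limit; a current Annual Declaration is held. But: (f) applies — aggregate throughput is 4,670 units, under the 6,920 units limit. (g) would limit (f) — the coverage ratio is 69%, under the 82% limit — but (h) sets (g) aside: (h) operates against (g): the reference index is 804, under the 846 limit. (i) would limit (h) — a current Annual Registration is held — but (j) sets (i) aside: (j) operates against (i): a current Provisional Notice is held. (k), which would lift (j), is inapplicable — the reportable unit count is 26, not under 26. (a) is therefore removed.
Exception (b) fails — no current Class D Registration is held.
Exception (c) fails — total rental receipts for the year are $4,980, not under $4,300.
Exception (d) fails — the qualifying period is 185 days, not below 165 days.
Exception (e) does not apply: Pablo is not a registered non-profit.
No exception is made out. Pablo falls within the general rule.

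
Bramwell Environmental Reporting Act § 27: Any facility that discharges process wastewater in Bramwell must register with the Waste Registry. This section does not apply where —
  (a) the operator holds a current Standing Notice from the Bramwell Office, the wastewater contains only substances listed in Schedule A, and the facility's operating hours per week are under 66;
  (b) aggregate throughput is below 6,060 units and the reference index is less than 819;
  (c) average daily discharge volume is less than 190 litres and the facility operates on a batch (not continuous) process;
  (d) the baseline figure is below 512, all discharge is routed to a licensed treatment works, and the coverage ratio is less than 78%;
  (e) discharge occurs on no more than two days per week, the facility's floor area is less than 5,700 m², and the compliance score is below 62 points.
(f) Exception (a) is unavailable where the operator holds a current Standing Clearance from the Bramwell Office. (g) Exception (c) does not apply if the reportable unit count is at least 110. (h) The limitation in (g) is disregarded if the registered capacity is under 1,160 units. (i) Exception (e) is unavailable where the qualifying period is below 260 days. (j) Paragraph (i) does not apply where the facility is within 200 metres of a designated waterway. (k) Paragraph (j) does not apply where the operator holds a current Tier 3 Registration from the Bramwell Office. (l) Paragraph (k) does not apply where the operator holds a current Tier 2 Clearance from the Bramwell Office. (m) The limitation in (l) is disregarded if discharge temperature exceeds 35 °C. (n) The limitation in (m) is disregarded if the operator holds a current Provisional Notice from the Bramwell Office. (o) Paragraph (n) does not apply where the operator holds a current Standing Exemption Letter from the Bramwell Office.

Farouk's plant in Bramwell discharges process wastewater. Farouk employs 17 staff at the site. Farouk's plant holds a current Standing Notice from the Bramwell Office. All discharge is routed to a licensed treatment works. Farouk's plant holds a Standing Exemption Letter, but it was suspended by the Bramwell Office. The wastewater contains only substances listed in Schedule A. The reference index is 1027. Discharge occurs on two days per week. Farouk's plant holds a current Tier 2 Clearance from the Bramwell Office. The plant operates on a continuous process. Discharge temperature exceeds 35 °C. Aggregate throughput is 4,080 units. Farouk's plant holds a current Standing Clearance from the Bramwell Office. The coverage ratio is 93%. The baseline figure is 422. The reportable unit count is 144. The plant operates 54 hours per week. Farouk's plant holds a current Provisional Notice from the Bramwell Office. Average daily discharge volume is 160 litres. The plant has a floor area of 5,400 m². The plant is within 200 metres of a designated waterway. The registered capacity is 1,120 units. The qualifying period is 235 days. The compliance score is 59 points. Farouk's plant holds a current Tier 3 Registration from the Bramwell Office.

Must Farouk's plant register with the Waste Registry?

No — exception (e) applies; Farouk's plant is not required to register with the Waste Registry.

Exception (a): a current Standing Notice is held; the wastewater is Schedule-A-only; the facility's operating hours per week are 54, under the 66 limit — every condition holds. Turning to paragraph (f): (f) operates against (a): a current Standing Clearance is held. So (a) is unavailable.
Exception (b) does not apply: the reference index is 1,027, not less than 819.
Exception (c) fails — the facility operates on a continuous process.
Exception (d) requires that the coverage ratio is less than 78%; but the coverage ratio is 93%, not less than 78%, so (d) is unavailable.
Exception (e)'s conditions are all satisfied: discharge occurs on no more than two days per week; the facility's floor area is 5,400 m², less than the 5,700 m² limit; the compliance score is 59 points, below the 62 points limit. Applying paragraphs (i)–(o): (i) would limit (e) — the qualifying period is 235 days, below the 260 days limit — but (j) sets (i) aside: (j) applies — the plant is within 200 m of a designated waterway. (k) operates (a current Tier 3 Registration is held), but is set aside by (l): (l) operates against (k): a current Tier 2 Clearance is held. (m) would limit (l) — discharge temperature exceeds 35 °C — but (n) sets (m) aside: (n) operates — a current Provisional Notice is held. (o) is inapplicable (there is no Standing Exemption Letter in force), so (n) stands. So (e) applies.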